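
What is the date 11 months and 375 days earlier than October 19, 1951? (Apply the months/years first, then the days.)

November 9, 1949

Going back 11 months and 375 days from October 19, 1951: first the month/year part, then the days.
month 10 − 11 = -1, which is month 11 of year 1950 → November 1950.
Day 19 is valid in November, giving November 19, 1950.
Now subtract 375 days from November 19, 1950.
Going back 19 days from November 19, 1950 reaches the end of the previous month; 375 − 19 = 356 left.
October 1950 has 31 days: 356 − 31 = 325 left.
September 1950 has 30 days: 325 − 30 = 295 left.
August 1950 has 31 days: 295 − 31 = 264 left.
July 1950 has 31 days: 264 − 31 = 233 left.
June 1950 has 30 days: 233 − 30 = 203 left.
May 1950 has 31 days: 203 − 31 = 172 left.
April 1950 has 30 days: 172 − 30 = 142 left.
March 1950 has 31 days: 142 − 31 = 111 left.
February 1950 has 28 days (1950 is not a leap year): 111 − 28 = 83 left.
January 1950 has 31 days: 83 − 31 = 52 left.
December 1949 has 31 days: 52 − 31 = 21 left.
November 1949 has 30 days; 30 − 21 = 9 → November 9, 1949.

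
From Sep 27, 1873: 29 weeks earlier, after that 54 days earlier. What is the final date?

January 13, 1873

Subtracting 29 weeks (= 203 days) from September 27, 1873:
Going back 27 days from September 27, 1873 reaches the end of the previous month; 203 − 27 = 176 left.
August 1873 has 31 days: 176 − 31 = 145 left.
July 1873 has 31 days: 145 − 31 = 114 left.
June 1873 has 30 days: 114 − 30 = 84 left.
May 1873 has 31 days: 84 − 31 = 53 left.
April 1873 has 30 days: 53 − 30 = 23 left.
March 1873 has 31 days; 31 − 23 = 8 → March 8, 1873.
Subtracting 54 days from March 8, 1873:
Going back 8 days from March 8, 1873 reaches the end of the previous month; 54 − 8 = 46 left.
February 1873 has 28 days (1873 is not a leap year): 46 − 28 = 18 left.
January 1873 has 31 days; 31 − 18 = 13 → January 13, 1873.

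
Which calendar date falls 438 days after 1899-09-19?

December 1, 1900

Adding 438 days from September 19, 1899.
September has 30 days, so 30 − 19 = 11 days remain after September 19, 1899; 438 − 11 = 427 left.
October 1899 has 31 days: 427 − 31 = 396 left.
November 1899 has 30 days: 396 − 30 = 366 left.
December 1899 has 31 days: 366 − 31 = 335 left.
January 1900 has 31 days: 335 − 31 = 304 left.
February 1900 has 28 days (1900 is not a leap year (divisible by 100 but not 400)): 304 − 28 = 276 left.
March 1900 has 31 days: 276 − 31 = 245 left.
April 1900 has 30 days: 245 − 30 = 215 left.
May 1900 has 31 days: 215 − 31 = 184 left.
June 1900 has 30 days: 184 − 30 = 154 left.
July 1900 has 31 days: 154 − 31 = 123 left.
August 1900 has 31 days: 123 − 31 = 92 left.
September 1900 has 30 days: 92 − 30 = 62 left.
October 1900 has 31 days: 62 − 31 = 31 left.
November 1900 has 30 days: 31 − 30 = 1 left.
1 day into December 1900 → December 1, 1900.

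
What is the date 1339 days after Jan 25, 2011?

Adding 1339 days from January 25, 2011.
January has 31 days, so 31 − 25 = 6 days remain after January 25, 2011; 1339 − 6 = 1333 left.
February 2011 has 28 days (2011 is not a leap year): 1333 − 28 = 1305 left.
March 2011 has 31 days: 1305 − 31 = 1274 left.
April 2011 has 30 days: 1274 − 30 = 1244 left.
May 2011 has 31 days: 1244 − 31 = 1213 left.
June 2011 has 30 days: 1213 − 30 = 1183 left.
July 2011 has 31 days: 1183 − 31 = 1152 left.
August 2011 has 31 days: 1152 − 31 = 1121 left.
September 2011 has 30 days: 1121 − 30 = 1091 left.
October 2011 has 31 days: 1091 − 31 = 1060 left.
November 2011 has 30 days: 1060 − 30 = 1030 left.
December 2011 has 31 days: 1030 − 31 = 999 left.
January 2012 has 31 days: 999 − 31 = 968 left.
February 2012 has 29 days (2012 is a leap year): 968 − 29 = 939 left.
March 2012 has 31 days: 939 − 31 = 908 left.
April 2012 has 30 days: 908 − 30 = 878 left.
May 2012 has 31 days: 878 − 31 = 847 left.
June 2012 has 30 days: 847 − 30 = 817 left.
July 2012 has 31 days: 817 − 31 = 786 left.
August 2012 has 31 days: 786 − 31 = 755 left.
September 2012 has 30 days: 755 − 30 = 725 left.
October 2012 has 31 days: 725 − 31 = 694 left.
November 2012 has 30 days: 694 − 30 = 664 left.
December 2012 has 31 days: 664 − 31 = 633 left.
January 2013 has 31 days: 633 − 31 = 602 left.
February 2013 has 28 days (2013 is not a leap year): 602 − 28 = 574 left.
March 2013 has 31 days: 574 − 31 = 543 left.
April 2013 has 30 days: 543 − 30 = 513 left.
May 2013 has 31 days: 513 − 31 = 482 left.
June 2013 has 30 days: 482 − 30 = 452 left.
July 2013 has 31 days: 452 − 31 = 421 left.
August 2013 has 31 days: 421 − 31 = 390 left.
September 2013 has 30 days: 390 − 30 = 360 left.
October 2013 has 31 days: 360 − 31 = 329 left.
November 2013 has 30 days: 329 − 30 = 299 left.
December 2013 has 31 days: 299 − 31 = 268 left.
January 2014 has 31 days: 268 − 31 = 237 left.
February 2014 has 28 days (2014 is not a leap year): 237 − 28 = 209 left.
March 2014 has 31 days: 209 − 31 = 178 left.
April 2014 has 30 days: 178 − 30 = 148 left.
May 2014 has 31 days: 148 − 31 = 117 left.
June 2014 has 30 days: 117 − 30 = 87 left.
July 2014 has 31 days: 87 − 31 = 56 left.
August 2014 has 31 days: 56 − 31 = 25 left.
25 days into September 2014 → September 25, 2014.

September 25, 2014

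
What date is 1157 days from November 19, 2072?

January 20, 2076

Counting forward 1157 days from November 19, 2072.
November has 30 days, so 30 − 19 = 11 days remain after November 19, 2072; 1157 − 11 = 1146 left.
December 2072 has 31 days: 1146 − 31 = 1115 left.
January 2073 has 31 days: 1115 − 31 = 1084 left.
February 2073 has 28 days (2073 is not a leap year): 1084 − 28 = 1056 left.
March 2073 has 31 days: 1056 − 31 = 1025 left.
April 2073 has 30 days: 1025 − 30 = 995 left.
May 2073 has 31 days: 995 − 31 = 964 left.
June 2073 has 30 days: 964 − 30 = 934 left.
July 2073 has 31 days: 934 − 31 = 903 left.
August 2073 has 31 days: 903 − 31 = 872 left.
September 2073 has 30 days: 872 − 30 = 842 left.
October 2073 has 31 days: 842 − 31 = 811 left.
November 2073 has 30 days: 811 − 30 = 781 left.
December 2073 has 31 days: 781 − 31 = 750 left.
January 2074 has 31 days: 750 − 31 = 719 left.
February 2074 has 28 days (2074 is not a leap year): 719 − 28 = 691 left.
March 2074 has 31 days: 691 − 31 = 660 left.
April 2074 has 30 days: 660 − 30 = 630 left.
May 2074 has 31 days: 630 − 31 = 599 left.
June 2074 has 30 days: 599 − 30 = 569 left.
July 2074 has 31 days: 569 − 31 = 538 left.
August 2074 has 31 days: 538 − 31 = 507 left.
September 2074 has 30 days: 507 − 30 = 477 left.
October 2074 has 31 days: 477 − 31 = 446 left.
November 2074 has 30 days: 446 − 30 = 416 left.
December 2074 has 31 days: 416 − 31 = 385 left.
January 2075 has 31 days: 385 − 31 = 354 left.
February 2075 has 28 days (2075 is not a leap year): 354 − 28 = 326 left.
March 2075 has 31 days: 326 − 31 = 295 left.
April 2075 has 30 days: 295 − 30 = 265 left.
May 2075 has 31 days: 265 − 31 = 234 left.
June 2075 has 30 days: 234 − 30 = 204 left.
July 2075 has 31 days: 204 − 31 = 173 left.
August 2075 has 31 days: 173 − 31 = 142 left.
September 2075 has 30 days: 142 − 30 = 112 left.
October 2075 has 31 days: 112 − 31 = 81 left.
November 2075 has 30 days: 81 − 30 = 51 left.
December 2075 has 31 days: 51 − 31 = 20 left.
20 days into January 2076 → January 20, 2076.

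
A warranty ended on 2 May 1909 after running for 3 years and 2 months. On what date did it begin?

March 2, 1906

Subtracting 3 years and 2 months from May 2, 1909.
-3 years → 1906; month 5 − 2 = 3 → March 1906.
Day 2 is valid in March, giving March 2, 1906.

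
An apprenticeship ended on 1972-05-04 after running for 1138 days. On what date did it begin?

Subtracting 1138 days from May 4, 1972.
Going back 4 days from May 4, 1972 reaches the end of the previous month; 1138 − 4 = 1134 left.
April 1972 has 30 days: 1134 − 30 = 1104 left.
March 1972 has 31 days: 1104 − 31 = 1073 left.
February 1972 has 29 days (1972 is a leap year): 1073 − 29 = 1044 left.
January 1972 has 31 days: 1044 − 31 = 1013 left.
December 1971 has 31 days: 1013 − 31 = 982 left.
November 1971 has 30 days: 982 − 30 = 952 left.
October 1971 has 31 days: 952 − 31 = 921 left.
September 1971 has 30 days: 921 − 30 = 891 left.
August 1971 has 31 days: 891 − 31 = 860 left.
July 1971 has 31 days: 860 − 31 = 829 left.
June 1971 has 30 days: 829 − 30 = 799 left.
May 1971 has 31 days: 799 − 31 = 768 left.
April 1971 has 30 days: 768 − 30 = 738 left.
March 1971 has 31 days: 738 − 31 = 707 left.
February 1971 has 28 days (1971 is not a leap year): 707 − 28 = 679 left.
January 1971 has 31 days: 679 − 31 = 648 left.
December 1970 has 31 days: 648 − 31 = 617 left.
November 1970 has 30 days: 617 − 30 = 587 left.
October 1970 has 31 days: 587 − 31 = 556 left.
September 1970 has 30 days: 556 − 30 = 526 left.
August 1970 has 31 days: 526 − 31 = 495 left.
July 1970 has 31 days: 495 − 31 = 464 left.
June 1970 has 30 days: 464 − 30 = 434 left.
May 1970 has 31 days: 434 − 31 = 403 left.
April 1970 has 30 days: 403 − 30 = 373 left.
March 1970 has 31 days: 373 − 31 = 342 left.
February 1970 has 28 days (1970 is not a leap year): 342 − 28 = 314 left.
January 1970 has 31 days: 314 − 31 = 283 left.
December 1969 has 31 days: 283 − 31 = 252 left.
November 1969 has 30 days: 252 − 30 = 222 left.
October 1969 has 31 days: 222 − 31 = 191 left.
September 1969 has 30 days: 191 − 30 = 161 left.
August 1969 has 31 days: 161 − 31 = 130 left.
July 1969 has 31 days: 130 − 31 = 99 left.
June 1969 has 30 days: 99 − 30 = 69 left.
May 1969 has 31 days: 69 − 31 = 38 left.
April 1969 has 30 days: 38 − 30 = 8 left.
March 1969 has 31 days; 31 − 8 = 23 → March 23, 1969.

March 23, 1969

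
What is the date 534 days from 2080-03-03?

August 19, 2081

Counting forward 534 days from March 3, 2080.
March has 31 days, so 31 − 3 = 28 days remain after March 3, 2080; 534 − 28 = 506 left.
April 2080 has 30 days: 506 − 30 = 476 left.
May 2080 has 31 days: 476 − 31 = 445 left.
June 2080 has 30 days: 445 − 30 = 415 left.
July 2080 has 31 days: 415 − 31 = 384 left.
August 2080 has 31 days: 384 − 31 = 353 left.
September 2080 has 30 days: 353 − 30 = 323 left.
October 2080 has 31 days: 323 − 31 = 292 left.
November 2080 has 30 days: 292 − 30 = 262 left.
December 2080 has 31 days: 262 − 31 = 231 left.
January 2081 has 31 days: 231 − 31 = 200 left.
February 2081 has 28 days (2081 is not a leap year): 200 − 28 = 172 left.
March 2081 has 31 days: 172 − 31 = 141 left.
April 2081 has 30 days: 141 − 30 = 111 left.
May 2081 has 31 days: 111 − 31 = 80 left.
June 2081 has 30 days: 80 − 30 = 50 left.
July 2081 has 31 days: 50 − 31 = 19 left.
19 days into August 2081 → August 19, 2081.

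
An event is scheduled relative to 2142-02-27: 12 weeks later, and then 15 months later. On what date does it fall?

August 22, 2143

Adding 12 weeks (= 84 days) from February 27, 2142:
February has 28 days, so 28 − 27 = 1 day remains after February 27, 2142; 84 − 1 = 83 left.
March 2142 has 31 days: 83 − 31 = 52 left.
April 2142 has 30 days: 52 − 30 = 22 left.
22 days into May 2142 → May 22, 2142.
Advancing 15 months from May 22, 2142:
month 5 + 15 = 20, which is month 8 of year 2143 → August 2143.
Day 22 is valid in August, giving August 22, 2143.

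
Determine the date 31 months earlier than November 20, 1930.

April 20, 1928

Going back 31 months from November 20, 1930.
month 11 − 31 = -20, which is month 4 of year 1928 → April 1928.
Day 20 is valid in April, giving April 20, 1928.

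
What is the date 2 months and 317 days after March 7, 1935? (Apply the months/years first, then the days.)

Advancing 2 months and 317 days from March 7, 1935: first the month/year part, then the days.
month 3 + 2 = 5 → May 1935.
Day 7 is valid in May, giving May 7, 1935.
Now add 317 days from May 7, 1935.
May has 31 days, so 31 − 7 = 24 days remain after May 7, 1935; 317 − 24 = 293 left.
June 1935 has 30 days: 293 − 30 = 263 left.
July 1935 has 31 days: 263 − 31 = 232 left.
August 1935 has 31 days: 232 − 31 = 201 left.
September 1935 has 30 days: 201 − 30 = 171 left.
October 1935 has 31 days: 171 − 31 = 140 left.
November 1935 has 30 days: 140 − 30 = 110 left.
December 1935 has 31 days: 110 − 31 = 79 left.
January 1936 has 31 days: 79 − 31 = 48 left.
February 1936 has 29 days (1936 is a leap year): 48 − 29 = 19 left.
19 days into March 1936 → March 19, 1936.

March 19, 1936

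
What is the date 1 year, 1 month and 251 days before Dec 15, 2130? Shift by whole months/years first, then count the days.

March 9, 2129

Subtracting 1 year, 1 month and 251 days from December 15, 2130: first the month/year part, then the days.
-1 year → 2129; month 12 − 1 = 11 → November 2129.
Day 15 is valid in November, giving November 15, 2129.
Now subtract 251 days from November 15, 2129.
Going back 15 days from November 15, 2129 reaches the end of the previous month; 251 − 15 = 236 left.
October 2129 has 31 days: 236 − 31 = 205 left.
September 2129 has 30 days: 205 − 30 = 175 left.
August 2129 has 31 days: 175 − 31 = 144 left.
July 2129 has 31 days: 144 − 31 = 113 left.
June 2129 has 30 days: 113 − 30 = 83 left.
May 2129 has 31 days: 83 − 31 = 52 left.
April 2129 has 30 days: 52 − 30 = 22 left.
March 2129 has 31 days; 31 − 22 = 9 → March 9, 2129.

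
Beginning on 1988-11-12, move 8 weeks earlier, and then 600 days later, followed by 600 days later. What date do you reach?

December 31, 1991

Going back 8 weeks (= 56 days) from November 12, 1988:
Going back 12 days from November 12, 1988 reaches the end of the previous month; 56 − 12 = 44 left.
October 1988 has 31 days: 44 − 31 = 13 left.
September 1988 has 30 days; 30 − 13 = 17 → September 17, 1988.
Counting forward 600 days from September 17, 1988:
September has 30 days, so 30 − 17 = 13 days remain after September 17, 1988; 600 − 13 = 587 left.
October 1988 has 31 days: 587 − 31 = 556 left.
November 1988 has 30 days: 556 − 30 = 526 left.
December 1988 has 31 days: 526 − 31 = 495 left.
January 1989 has 31 days: 495 − 31 = 464 left.
February 1989 has 28 days (1989 is not a leap year): 464 − 28 = 436 left.
March 1989 has 31 days: 436 − 31 = 405 left.
April 1989 has 30 days: 405 − 30 = 375 left.
May 1989 has 31 days: 375 − 31 = 344 left.
June 1989 has 30 days: 344 − 30 = 314 left.
July 1989 has 31 days: 314 − 31 = 283 left.
August 1989 has 31 days: 283 − 31 = 252 left.
September 1989 has 30 days: 252 − 30 = 222 left.
October 1989 has 31 days: 222 − 31 = 191 left.
November 1989 has 30 days: 191 − 30 = 161 left.
December 1989 has 31 days: 161 − 31 = 130 left.
January 1990 has 31 days: 130 − 31 = 99 left.
February 1990 has 28 days (1990 is not a leap year): 99 − 28 = 71 left.
March 1990 has 31 days: 71 − 31 = 40 left.
April 1990 has 30 days: 40 − 30 = 10 left.
10 days into May 1990 → May 10, 1990.
Adding 600 days from May 10, 1990:
May has 31 days, so 31 − 10 = 21 days remain after May 10, 1990; 600 − 21 = 579 left.
June 1990 has 30 days: 579 − 30 = 549 left.
July 1990 has 31 days: 549 − 31 = 518 left.
August 1990 has 31 days: 518 − 31 = 487 left.
September 1990 has 30 days: 487 − 30 = 457 left.
October 1990 has 31 days: 457 − 31 = 426 left.
November 1990 has 30 days: 426 − 30 = 396 left.
December 1990 has 31 days: 396 − 31 = 365 left.
January 1991 has 31 days: 365 − 31 = 334 left.
February 1991 has 28 days (1991 is not a leap year): 334 − 28 = 306 left.
March 1991 has 31 days: 306 − 31 = 275 left.
April 1991 has 30 days: 275 − 30 = 245 left.
May 1991 has 31 days: 245 − 31 = 214 left.
June 1991 has 30 days: 214 − 30 = 184 left.
July 1991 has 31 days: 184 − 31 = 153 left.
August 1991 has 31 days: 153 − 31 = 122 left.
September 1991 has 30 days: 122 − 30 = 92 left.
October 1991 has 31 days: 92 − 31 = 61 left.
November 1991 has 30 days: 61 − 30 = 31 left.
31 days into December 1991 → December 31, 1991.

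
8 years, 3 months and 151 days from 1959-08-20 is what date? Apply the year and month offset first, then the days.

Counting forward 8 years, 3 months and 151 days from August 20, 1959: first the month/year part, then the days.
+8 years → 1967; month 8 + 3 = 11 → November 1967.
Day 20 is valid in November, giving November 20, 1967.
Now add 151 days from November 20, 1967.
November has 30 days, so 30 − 20 = 10 days remain after November 20, 1967; 151 − 10 = 141 left.
December 1967 has 31 days: 141 − 31 = 110 left.
January 1968 has 31 days: 110 − 31 = 79 left.
February 1968 has 29 days (1968 is a leap year): 79 − 29 = 50 left.
March 1968 has 31 days: 50 − 31 = 19 left.
19 days into April 1968 → April 19, 1968.

April 19, 1968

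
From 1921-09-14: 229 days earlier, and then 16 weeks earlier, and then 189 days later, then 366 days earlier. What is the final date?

Counting back 229 days from September 14, 1921:
Going back 14 days from September 14, 1921 reaches the end of the previous month; 229 − 14 = 215 left.
August 1921 has 31 days: 215 − 31 = 184 left.
July 1921 has 31 days: 184 − 31 = 153 left.
June 1921 has 30 days: 153 − 30 = 123 left.
May 1921 has 31 days: 123 − 31 = 92 left.
April 1921 has 30 days: 92 − 30 = 62 left.
March 1921 has 31 days: 62 − 31 = 31 left.
February 1921 has 28 days (1921 is not a leap year): 31 − 28 = 3 left.
January 1921 has 31 days; 31 − 3 = 28 → January 28, 1921.
Going back 16 weeks (= 112 days) from January 28, 1921:
Going back 28 days from January 28, 1921 reaches the end of the previous month; 112 − 28 = 84 left.
December 1920 has 31 days: 84 − 31 = 53 left.
November 1920 has 30 days: 53 − 30 = 23 left.
October 1920 has 31 days; 31 − 23 = 8 → October 8, 1920.
Advancing 189 days from October 8, 1920:
October has 31 days, so 31 − 8 = 23 days remain after October 8, 1920; 189 − 23 = 166 left.
November 1920 has 30 days: 166 − 30 = 136 left.
December 1920 has 31 days: 136 − 31 = 105 left.
January 1921 has 31 days: 105 − 31 = 74 left.
February 1921 has 28 days (1921 is not a leap year): 74 − 28 = 46 left.
March 1921 has 31 days: 46 − 31 = 15 left.
15 days into April 1921 → April 15, 1921.
Going back 366 days from April 15, 1921:
Going back 15 days from April 15, 1921 reaches the end of the previous month; 366 − 15 = 351 left.
March 1921 has 31 days: 351 − 31 = 320 left.
February 1921 has 28 days (1921 is not a leap year): 320 − 28 = 292 left.
January 1921 has 31 days: 292 − 31 = 261 left.
December 1920 has 31 days: 261 − 31 = 230 left.
November 1920 has 30 days: 230 − 30 = 200 left.
October 1920 has 31 days: 200 − 31 = 169 left.
September 1920 has 30 days: 169 − 30 = 139 left.
August 1920 has 31 days: 139 − 31 = 108 left.
July 1920 has 31 days: 108 − 31 = 77 left.
June 1920 has 30 days: 77 − 30 = 47 left.
May 1920 has 31 days: 47 − 31 = 16 left.
April 1920 has 30 days; 30 − 16 = 14 → April 14, 1920.

April 14, 1920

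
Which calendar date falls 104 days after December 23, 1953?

Adding 104 days from December 23, 1953.
December has 31 days, so 31 − 23 = 8 days remain after December 23, 1953; 104 − 8 = 96 left.
January 1954 has 31 days: 96 − 31 = 65 left.
February 1954 has 28 days (1954 is not a leap year): 65 − 28 = 37 left.
March 1954 has 31 days: 37 − 31 = 6 left.
6 days into April 1954 → April 6, 1954.

April 6, 1954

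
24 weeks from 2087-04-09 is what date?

September 24, 2087

Counting forward 24 weeks = 168 days from April 9, 2087.
April has 30 days, so 30 − 9 = 21 days remain after April 9, 2087; 168 − 21 = 147 left.
May 2087 has 31 days: 147 − 31 = 116 left.
June 2087 has 30 days: 116 − 30 = 86 left.
July 2087 has 31 days: 86 − 31 = 55 left.
August 2087 has 31 days: 55 − 31 = 24 left.
24 days into September 2087 → September 24, 2087.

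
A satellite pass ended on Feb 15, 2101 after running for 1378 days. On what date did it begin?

May 8, 2097

Counting back 1378 days from February 15, 2101.
Going back 15 days from February 15, 2101 reaches the end of the previous month; 1378 − 15 = 1363 left.
January 2101 has 31 days: 1363 − 31 = 1332 left.
December 2100 has 31 days: 1332 − 31 = 1301 left.
November 2100 has 30 days: 1301 − 30 = 1271 left.
October 2100 has 31 days: 1271 − 31 = 1240 left.
September 2100 has 30 days: 1240 − 30 = 1210 left.
August 2100 has 31 days: 1210 − 31 = 1179 left.
July 2100 has 31 days: 1179 − 31 = 1148 left.
June 2100 has 30 days: 1148 − 30 = 1118 left.
May 2100 has 31 days: 1118 − 31 = 1087 left.
April 2100 has 30 days: 1087 − 30 = 1057 left.
March 2100 has 31 days: 1057 − 31 = 1026 left.
February 2100 has 28 days (2100 is not a leap year (divisible by 100 but not 400)): 1026 − 28 = 998 left.
January 2100 has 31 days: 998 − 31 = 967 left.
December 2099 has 31 days: 967 − 31 = 936 left.
November 2099 has 30 days: 936 − 30 = 906 left.
October 2099 has 31 days: 906 − 31 = 875 left.
September 2099 has 30 days: 875 − 30 = 845 left.
August 2099 has 31 days: 845 − 31 = 814 left.
July 2099 has 31 days: 814 − 31 = 783 left.
June 2099 has 30 days: 783 − 30 = 753 left.
May 2099 has 31 days: 753 − 31 = 722 left.
April 2099 has 30 days: 722 − 30 = 692 left.
March 2099 has 31 days: 692 − 31 = 661 left.
February 2099 has 28 days (2099 is not a leap year): 661 − 28 = 633 left.
January 2099 has 31 days: 633 − 31 = 602 left.
December 2098 has 31 days: 602 − 31 = 571 left.
November 2098 has 30 days: 571 − 30 = 541 left.
October 2098 has 31 days: 541 − 31 = 510 left.
September 2098 has 30 days: 510 − 30 = 480 left.
August 2098 has 31 days: 480 − 31 = 449 left.
July 2098 has 31 days: 449 − 31 = 418 left.
June 2098 has 30 days: 418 − 30 = 388 left.
May 2098 has 31 days: 388 − 31 = 357 left.
April 2098 has 30 days: 357 − 30 = 327 left.
March 2098 has 31 days: 327 − 31 = 296 left.
February 2098 has 28 days (2098 is not a leap year): 296 − 28 = 268 left.
January 2098 has 31 days: 268 − 31 = 237 left.
December 2097 has 31 days: 237 − 31 = 206 left.
November 2097 has 30 days: 206 − 30 = 176 left.
October 2097 has 31 days: 176 − 31 = 145 left.
September 2097 has 30 days: 145 − 30 = 115 left.
August 2097 has 31 days: 115 − 31 = 84 left.
July 2097 has 31 days: 84 − 31 = 53 left.
June 2097 has 30 days: 53 − 30 = 23 left.
May 2097 has 31 days; 31 − 23 = 8 → May 8, 2097.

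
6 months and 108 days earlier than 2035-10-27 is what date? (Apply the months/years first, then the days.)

Going back 6 months and 108 days from October 27, 2035: first the month/year part, then the days.
month 10 − 6 = 4 → April 2035.
Day 27 is valid in April, giving April 27, 2035.
Now subtract 108 days from April 27, 2035.
Going back 27 days from April 27, 2035 reaches the end of the previous month; 108 − 27 = 81 left.
March 2035 has 31 days: 81 − 31 = 50 left.
February 2035 has 28 days (2035 is not a leap year): 50 − 28 = 22 left.
January 2035 has 31 days; 31 − 22 = 9 → January 9, 2035.

January 9, 2035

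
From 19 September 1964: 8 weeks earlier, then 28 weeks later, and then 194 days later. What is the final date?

Going back 8 weeks (= 56 days) from September 19, 1964:
Going back 19 days from September 19, 1964 reaches the end of the previous month; 56 − 19 = 37 left.
August 1964 has 31 days: 37 − 31 = 6 left.
July 1964 has 31 days; 31 − 6 = 25 → July 25, 1964.
Advancing 28 weeks (= 196 days) from July 25, 1964:
July has 31 days, so 31 − 25 = 6 days remain after July 25, 1964; 196 − 6 = 190 left.
August 1964 has 31 days: 190 − 31 = 159 left.
September 1964 has 30 days: 159 − 30 = 129 left.
October 1964 has 31 days: 129 − 31 = 98 left.
November 1964 has 30 days: 98 − 30 = 68 left.
December 1964 has 31 days: 68 − 31 = 37 left.
January 1965 has 31 days: 37 − 31 = 6 left.
6 days into February 1965 → February 6, 1965.
Advancing 194 days from February 6, 1965:
February has 28 days, so 28 − 6 = 22 days remain after February 6, 1965; 194 − 22 = 172 left.
March 1965 has 31 days: 172 − 31 = 141 left.
April 1965 has 30 days: 141 − 30 = 111 left.
May 1965 has 31 days: 111 − 31 = 80 left.
June 1965 has 30 days: 80 − 30 = 50 left.
July 1965 has 31 days: 50 − 31 = 19 left.
19 days into August 1965 → August 19, 1965.

August 19, 1965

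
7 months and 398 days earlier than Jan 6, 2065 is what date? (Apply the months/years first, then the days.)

Going back 7 months and 398 days from January 6, 2065: first the month/year part, then the days.
month 1 − 7 = -6, which is month 6 of year 2064 → June 2064.
Day 6 is valid in June, giving June 6, 2064.
Now subtract 398 days from June 6, 2064.
Going back 6 days from June 6, 2064 reaches the end of the previous month; 398 − 6 = 392 left.
May 2064 has 31 days: 392 − 31 = 361 left.
April 2064 has 30 days: 361 − 30 = 331 left.
March 2064 has 31 days: 331 − 31 = 300 left.
February 2064 has 29 days (2064 is a leap year): 300 − 29 = 271 left.
January 2064 has 31 days: 271 − 31 = 240 left.
December 2063 has 31 days: 240 − 31 = 209 left.
November 2063 has 30 days: 209 − 30 = 179 left.
October 2063 has 31 days: 179 − 31 = 148 left.
September 2063 has 30 days: 148 − 30 = 118 left.
August 2063 has 31 days: 118 − 31 = 87 left.
July 2063 has 31 days: 87 − 31 = 56 left.
June 2063 has 30 days: 56 − 30 = 26 left.
May 2063 has 31 days; 31 − 26 = 5 → May 5, 2063.

May 5, 2063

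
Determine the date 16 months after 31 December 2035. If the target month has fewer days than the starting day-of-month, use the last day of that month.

April 30, 2037

Advancing 16 months from December 31, 2035.
month 12 + 16 = 28, which is month 4 of year 2037 → April 2037.
April 2037 has only 30 days and the start was day 31, so the date clamps to April 30, 2037.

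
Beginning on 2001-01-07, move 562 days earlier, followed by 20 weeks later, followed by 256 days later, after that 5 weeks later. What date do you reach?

Going back 562 days from January 7, 2001:
Going back 7 days from January 7, 2001 reaches the end of the previous month; 562 − 7 = 555 left.
December 2000 has 31 days: 555 − 31 = 524 left.
November 2000 has 30 days: 524 − 30 = 494 left.
October 2000 has 31 days: 494 − 31 = 463 left.
September 2000 has 30 days: 463 − 30 = 433 left.
August 2000 has 31 days: 433 − 31 = 402 left.
July 2000 has 31 days: 402 − 31 = 371 left.
June 2000 has 30 days: 371 − 30 = 341 left.
May 2000 has 31 days: 341 − 31 = 310 left.
April 2000 has 30 days: 310 − 30 = 280 left.
March 2000 has 31 days: 280 − 31 = 249 left.
February 2000 has 29 days (2000 is a leap year (divisible by 400)): 249 − 29 = 220 left.
January 2000 has 31 days: 220 − 31 = 189 left.
December 1999 has 31 days: 189 − 31 = 158 left.
November 1999 has 30 days: 158 − 30 = 128 left.
October 1999 has 31 days: 128 − 31 = 97 left.
September 1999 has 30 days: 97 − 30 = 67 left.
August 1999 has 31 days: 67 − 31 = 36 left.
July 1999 has 31 days: 36 − 31 = 5 left.
June 1999 has 30 days; 30 − 5 = 25 → June 25, 1999.
Adding 20 weeks (= 140 days) from June 25, 1999:
June has 30 days, so 30 − 25 = 5 days remain after June 25, 1999; 140 − 5 = 135 left.
July 1999 has 31 days: 135 − 31 = 104 left.
August 1999 has 31 days: 104 − 31 = 73 left.
September 1999 has 30 days: 73 − 30 = 43 left.
October 1999 has 31 days: 43 − 31 = 12 left.
12 days into November 1999 → November 12, 1999.
Adding 256 days from November 12, 1999:
November has 30 days, so 30 − 12 = 18 days remain after November 12, 1999; 256 − 18 = 238 left.
December 1999 has 31 days: 238 − 31 = 207 left.
January 2000 has 31 days: 207 − 31 = 176 left.
February 2000 has 29 days (2000 is a leap year (divisible by 400)): 176 − 29 = 147 left.
March 2000 has 31 days: 147 − 31 = 116 left.
April 2000 has 30 days: 116 − 30 = 86 left.
May 2000 has 31 days: 86 − 31 = 55 left.
June 2000 has 30 days: 55 − 30 = 25 left.
25 days into July 2000 → July 25, 2000.
Advancing 5 weeks (= 35 days) from July 25, 2000:
July has 31 days, so 31 − 25 = 6 days remain after July 25, 2000; 35 − 6 = 29 left.
29 days into August 2000 → August 29, 2000.

August 29, 2000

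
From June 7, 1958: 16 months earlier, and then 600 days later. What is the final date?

September 30, 1958

Going back 16 months from June 7, 1958:
month 6 − 16 = -10, which is month 2 of year 1957 → February 1957.
Day 7 is valid in February, giving February 7, 1957.
Counting forward 600 days from February 7, 1957:
February has 28 days, so 28 − 7 = 21 days remain after February 7, 1957; 600 − 21 = 579 left.
March 1957 has 31 days: 579 − 31 = 548 left.
April 1957 has 30 days: 548 − 30 = 518 left.
May 1957 has 31 days: 518 − 31 = 487 left.
June 1957 has 30 days: 487 − 30 = 457 left.
July 1957 has 31 days: 457 − 31 = 426 left.
August 1957 has 31 days: 426 − 31 = 395 left.
September 1957 has 30 days: 395 − 30 = 365 left.
October 1957 has 31 days: 365 − 31 = 334 left.
November 1957 has 30 days: 334 − 30 = 304 left.
December 1957 has 31 days: 304 − 31 = 273 left.
January 1958 has 31 days: 273 − 31 = 242 left.
February 1958 has 28 days (1958 is not a leap year): 242 − 28 = 214 left.
March 1958 has 31 days: 214 − 31 = 183 left.
April 1958 has 30 days: 183 − 30 = 153 left.
May 1958 has 31 days: 153 − 31 = 122 left.
June 1958 has 30 days: 122 − 30 = 92 left.
July 1958 has 31 days: 92 − 31 = 61 left.
August 1958 has 31 days: 61 − 31 = 30 left.
30 days into September 1958 → September 30, 1958.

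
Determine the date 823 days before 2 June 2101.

March 1, 2099

Subtracting 823 days from June 2, 2101.
Going back 2 days from June 2, 2101 reaches the end of the previous month; 823 − 2 = 821 left.
May 2101 has 31 days: 821 − 31 = 790 left.
April 2101 has 30 days: 790 − 30 = 760 left.
March 2101 has 31 days: 760 − 31 = 729 left.
February 2101 has 28 days (2101 is not a leap year): 729 − 28 = 701 left.
January 2101 has 31 days: 701 − 31 = 670 left.
December 2100 has 31 days: 670 − 31 = 639 left.
November 2100 has 30 days: 639 − 30 = 609 left.
October 2100 has 31 days: 609 − 31 = 578 left.
September 2100 has 30 days: 578 − 30 = 548 left.
August 2100 has 31 days: 548 − 31 = 517 left.
July 2100 has 31 days: 517 − 31 = 486 left.
June 2100 has 30 days: 486 − 30 = 456 left.
May 2100 has 31 days: 456 − 31 = 425 left.
April 2100 has 30 days: 425 − 30 = 395 left.
March 2100 has 31 days: 395 − 31 = 364 left.
February 2100 has 28 days (2100 is not a leap year (divisible by 100 but not 400)): 364 − 28 = 336 left.
January 2100 has 31 days: 336 − 31 = 305 left.
December 2099 has 31 days: 305 − 31 = 274 left.
November 2099 has 30 days: 274 − 30 = 244 left.
October 2099 has 31 days: 244 − 31 = 213 left.
September 2099 has 30 days: 213 − 30 = 183 left.
August 2099 has 31 days: 183 − 31 = 152 left.
July 2099 has 31 days: 152 − 31 = 121 left.
June 2099 has 30 days: 121 − 30 = 91 left.
May 2099 has 31 days: 91 − 31 = 60 left.
April 2099 has 30 days: 60 − 30 = 30 left.
March 2099 has 31 days; 31 − 30 = 1 → March 1, 2099.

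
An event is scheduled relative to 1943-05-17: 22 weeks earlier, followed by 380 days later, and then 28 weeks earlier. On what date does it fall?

June 16, 1943

Counting back 22 weeks (= 154 days) from May 17, 1943:
Going back 17 days from May 17, 1943 reaches the end of the previous month; 154 − 17 = 137 left.
April 1943 has 30 days: 137 − 30 = 107 left.
March 1943 has 31 days: 107 − 31 = 76 left.
February 1943 has 28 days (1943 is not a leap year): 76 − 28 = 48 left.
January 1943 has 31 days: 48 − 31 = 17 left.
December 1942 has 31 days; 31 − 17 = 14 → December 14, 1942.
Advancing 380 days from December 14, 1942:
December has 31 days, so 31 − 14 = 17 days remain after December 14, 1942; 380 − 17 = 363 left.
January 1943 has 31 days: 363 − 31 = 332 left.
February 1943 has 28 days (1943 is not a leap year): 332 − 28 = 304 left.
March 1943 has 31 days: 304 − 31 = 273 left.
April 1943 has 30 days: 273 − 30 = 243 left.
May 1943 has 31 days: 243 − 31 = 212 left.
June 1943 has 30 days: 212 − 30 = 182 left.
July 1943 has 31 days: 182 − 31 = 151 left.
August 1943 has 31 days: 151 − 31 = 120 left.
September 1943 has 30 days: 120 − 30 = 90 left.
October 1943 has 31 days: 90 − 31 = 59 left.
November 1943 has 30 days: 59 − 30 = 29 left.
29 days into December 1943 → December 29, 1943.
Subtracting 28 weeks (= 196 days) from December 29, 1943:
Going back 29 days from December 29, 1943 reaches the end of the previous month; 196 − 29 = 167 left.
November 1943 has 30 days: 167 − 30 = 137 left.
October 1943 has 31 days: 137 − 31 = 106 left.
September 1943 has 30 days: 106 − 30 = 76 left.
August 1943 has 31 days: 76 − 31 = 45 left.
July 1943 has 31 days: 45 − 31 = 14 left.
June 1943 has 30 days; 30 − 14 = 16 → June 16, 1943.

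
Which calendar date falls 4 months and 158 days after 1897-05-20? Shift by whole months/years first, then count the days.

Advancing 4 months and 158 days from May 20, 1897: first the month/year part, then the days.
month 5 + 4 = 9 → September 1897.
Day 20 is valid in September, giving September 20, 1897.
Now add 158 days from September 20, 1897.
September has 30 days, so 30 − 20 = 10 days remain after September 20, 1897; 158 − 10 = 148 left.
October 1897 has 31 days: 148 − 31 = 117 left.
November 1897 has 30 days: 117 − 30 = 87 left.
December 1897 has 31 days: 87 − 31 = 56 left.
January 1898 has 31 days: 56 − 31 = 25 left.
25 days into February 1898 → February 25, 1898.

February 25, 1898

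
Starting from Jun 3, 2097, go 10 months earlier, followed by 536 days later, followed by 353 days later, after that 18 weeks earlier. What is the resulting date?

September 5, 2098

Subtracting 10 months from June 3, 2097:
month 6 − 10 = -4, which is month 8 of year 2096 → August 2096.
Day 3 is valid in August, giving August 3, 2096.
Advancing 536 days from August 3, 2096:
August has 31 days, so 31 − 3 = 28 days remain after August 3, 2096; 536 − 28 = 508 left.
September 2096 has 30 days: 508 − 30 = 478 left.
October 2096 has 31 days: 478 − 31 = 447 left.
November 2096 has 30 days: 447 − 30 = 417 left.
December 2096 has 31 days: 417 − 31 = 386 left.
January 2097 has 31 days: 386 − 31 = 355 left.
February 2097 has 28 days (2097 is not a leap year): 355 − 28 = 327 left.
March 2097 has 31 days: 327 − 31 = 296 left.
April 2097 has 30 days: 296 − 30 = 266 left.
May 2097 has 31 days: 266 − 31 = 235 left.
June 2097 has 30 days: 235 − 30 = 205 left.
July 2097 has 31 days: 205 − 31 = 174 left.
August 2097 has 31 days: 174 − 31 = 143 left.
September 2097 has 30 days: 143 − 30 = 113 left.
October 2097 has 31 days: 113 − 31 = 82 left.
November 2097 has 30 days: 82 − 30 = 52 left.
December 2097 has 31 days: 52 − 31 = 21 left.
21 days into January 2098 → January 21, 2098.
Advancing 353 days from January 21, 2098:
January has 31 days, so 31 − 21 = 10 days remain after January 21, 2098; 353 − 10 = 343 left.
February 2098 has 28 days (2098 is not a leap year): 343 − 28 = 315 left.
March 2098 has 31 days: 315 − 31 = 284 left.
April 2098 has 30 days: 284 − 30 = 254 left.
May 2098 has 31 days: 254 − 31 = 223 left.
June 2098 has 30 days: 223 − 30 = 193 left.
July 2098 has 31 days: 193 − 31 = 162 left.
August 2098 has 31 days: 162 − 31 = 131 left.
September 2098 has 30 days: 131 − 30 = 101 left.
October 2098 has 31 days: 101 − 31 = 70 left.
November 2098 has 30 days: 70 − 30 = 40 left.
December 2098 has 31 days: 40 − 31 = 9 left.
9 days into January 2099 → January 9, 2099.
Subtracting 18 weeks (= 126 days) from January 9, 2099:
Going back 9 days from January 9, 2099 reaches the end of the previous month; 126 − 9 = 117 left.
December 2098 has 31 days: 117 − 31 = 86 left.
November 2098 has 30 days: 86 − 30 = 56 left.
October 2098 has 31 days: 56 − 31 = 25 left.
September 2098 has 30 days; 30 − 25 = 5 → September 5, 2098.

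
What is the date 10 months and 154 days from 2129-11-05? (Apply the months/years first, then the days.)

February 6, 2131

Counting forward 10 months and 154 days from November 5, 2129: first the month/year part, then the days.
month 11 + 10 = 21, which is month 9 of year 2130 → September 2130.
Day 5 is valid in September, giving September 5, 2130.
Now add 154 days from September 5, 2130.
September has 30 days, so 30 − 5 = 25 days remain after September 5, 2130; 154 − 25 = 129 left.
October 2130 has 31 days: 129 − 31 = 98 left.
November 2130 has 30 days: 98 − 30 = 68 left.
December 2130 has 31 days: 68 − 31 = 37 left.
January 2131 has 31 days: 37 − 31 = 6 left.
6 days into February 2131 → February 6, 2131.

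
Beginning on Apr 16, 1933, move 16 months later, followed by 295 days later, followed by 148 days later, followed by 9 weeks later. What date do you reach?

Counting forward 16 months from April 16, 1933:
month 4 + 16 = 20, which is month 8 of year 1934 → August 1934.
Day 16 is valid in August, giving August 16, 1934.
Advancing 295 days from August 16, 1934:
August has 31 days, so 31 − 16 = 15 days remain after August 16, 1934; 295 − 15 = 280 left.
September 1934 has 30 days: 280 − 30 = 250 left.
October 1934 has 31 days: 250 − 31 = 219 left.
November 1934 has 30 days: 219 − 30 = 189 left.
December 1934 has 31 days: 189 − 31 = 158 left.
January 1935 has 31 days: 158 − 31 = 127 left.
February 1935 has 28 days (1935 is not a leap year): 127 − 28 = 99 left.
March 1935 has 31 days: 99 − 31 = 68 left.
April 1935 has 30 days: 68 − 30 = 38 left.
May 1935 has 31 days: 38 − 31 = 7 left.
7 days into June 1935 → June 7, 1935.
Adding 148 days from June 7, 1935:
June has 30 days, so 30 − 7 = 23 days remain after June 7, 1935; 148 − 23 = 125 left.
July 1935 has 31 days: 125 − 31 = 94 left.
August 1935 has 31 days: 94 − 31 = 63 left.
September 1935 has 30 days: 63 − 30 = 33 left.
October 1935 has 31 days: 33 − 31 = 2 left.
2 days into November 1935 → November 2, 1935.
Adding 9 weeks (= 63 days) from November 2, 1935:
November has 30 days, so 30 − 2 = 28 days remain after November 2, 1935; 63 − 28 = 35 left.
December 1935 has 31 days: 35 − 31 = 4 left.
4 days into January 1936 → January 4, 1936.

January 4, 1936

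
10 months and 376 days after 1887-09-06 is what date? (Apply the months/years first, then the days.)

July 17, 1889

Advancing 10 months and 376 days from September 6, 1887: first the month/year part, then the days.
month 9 + 10 = 19, which is month 7 of year 1888 → July 1888.
Day 6 is valid in July, giving July 6, 1888.
Now add 376 days from July 6, 1888.
July has 31 days, so 31 − 6 = 25 days remain after July 6, 1888; 376 − 25 = 351 left.
August 1888 has 31 days: 351 − 31 = 320 left.
September 1888 has 30 days: 320 − 30 = 290 left.
October 1888 has 31 days: 290 − 31 = 259 left.
November 1888 has 30 days: 259 − 30 = 229 left.
December 1888 has 31 days: 229 − 31 = 198 left.
January 1889 has 31 days: 198 − 31 = 167 left.
February 1889 has 28 days (1889 is not a leap year): 167 − 28 = 139 left.
March 1889 has 31 days: 139 − 31 = 108 left.
April 1889 has 30 days: 108 − 30 = 78 left.
May 1889 has 31 days: 78 − 31 = 47 left.
June 1889 has 30 days: 47 − 30 = 17 left.
17 days into July 1889 → July 17, 1889.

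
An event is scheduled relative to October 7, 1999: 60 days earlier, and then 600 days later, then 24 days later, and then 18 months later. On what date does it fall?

October 23, 2002

Going back 60 days from October 7, 1999:
Going back 7 days from October 7, 1999 reaches the end of the previous month; 60 − 7 = 53 left.
September 1999 has 30 days: 53 − 30 = 23 left.
August 1999 has 31 days; 31 − 23 = 8 → August 8, 1999.
Counting forward 600 days from August 8, 1999:
August has 31 days, so 31 − 8 = 23 days remain after August 8, 1999; 600 − 23 = 577 left.
September 1999 has 30 days: 577 − 30 = 547 left.
October 1999 has 31 days: 547 − 31 = 516 left.
November 1999 has 30 days: 516 − 30 = 486 left.
December 1999 has 31 days: 486 − 31 = 455 left.
January 2000 has 31 days: 455 − 31 = 424 left.
February 2000 has 29 days (2000 is a leap year (divisible by 400)): 424 − 29 = 395 left.
March 2000 has 31 days: 395 − 31 = 364 left.
April 2000 has 30 days: 364 − 30 = 334 left.
May 2000 has 31 days: 334 − 31 = 303 left.
June 2000 has 30 days: 303 − 30 = 273 left.
July 2000 has 31 days: 273 − 31 = 242 left.
August 2000 has 31 days: 242 − 31 = 211 left.
September 2000 has 30 days: 211 − 30 = 181 left.
October 2000 has 31 days: 181 − 31 = 150 left.
November 2000 has 30 days: 150 − 30 = 120 left.
December 2000 has 31 days: 120 − 31 = 89 left.
January 2001 has 31 days: 89 − 31 = 58 left.
February 2001 has 28 days (2001 is not a leap year): 58 − 28 = 30 left.
30 days into March 2001 → March 30, 2001.
Adding 24 days from March 30, 2001:
March has 31 days, so 31 − 30 = 1 day remains after March 30, 2001; 24 − 1 = 23 left.
23 days into April 2001 → April 23, 2001.
Advancing 18 months from April 23, 2001:
month 4 + 18 = 22, which is month 10 of year 2002 → October 2002.
Day 23 is valid in October, giving October 23, 2002.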